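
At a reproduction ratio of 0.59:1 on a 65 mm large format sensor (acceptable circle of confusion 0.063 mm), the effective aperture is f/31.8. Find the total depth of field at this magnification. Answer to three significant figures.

11.5 mm

At magnification m, DoF ≈ 2·N_eff·c/m² = 2 × 31.8 × 0.063 / 0.59² = 4.007 / 0.3481 ≈ 11.5 mm.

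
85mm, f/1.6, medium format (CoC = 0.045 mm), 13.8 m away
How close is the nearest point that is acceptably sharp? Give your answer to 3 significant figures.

12.1 m

Hyperfocal distance H = f²/(N·c) + f = 85²/(1.6 × 0.045) + 85 = 7225/0.072 + 85 ≈ 100432.2 mm ≈ 100.4 m.
Near limit Dn = s·(H − f)/(H + s − 2f) = 13800 × (100432.2 − 85) / (100432.2 + 13800 − 2 × 85) = 13800 × 100347.2 / 114062.2 ≈ 12141 mm ≈ 12.1 m.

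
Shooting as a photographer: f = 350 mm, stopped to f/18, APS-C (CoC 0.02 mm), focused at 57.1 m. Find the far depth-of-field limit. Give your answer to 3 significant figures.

Hyperfocal distance H = f²/(N·c) + f = 350²/(18 × 0.02) + 350 = 122500/0.36 + 350 ≈ 340627.8 mm ≈ 340.6 m.
Far limit Df = s·(H − f)/(H − s) = 57100 × (340627.8 − 350) / (340627.8 − 57100) = 57100 × 340277.8 / 283527.8 ≈ 68529 mm ≈ 68.5 m.

68.5 m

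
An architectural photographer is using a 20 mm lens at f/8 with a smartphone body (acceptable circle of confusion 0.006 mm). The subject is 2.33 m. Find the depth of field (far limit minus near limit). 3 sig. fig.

1.40 m

Hyperfocal distance H = f²/(N·c) + f = 20²/(8 × 0.006) + 20 = 400/0.048 + 20 ≈ 8353.3 mm ≈ 8.353 m.
Near limit Dn = s·(H − f)/(H + s − 2f) = 2330 × (8353.3 − 20) / (8353.3 + 2330 − 2 × 20) = 2330 × 8333.3 / 10643.3 ≈ 1824.3 mm.
Far limit Df = s·(H − f)/(H − s) = 2330 × (8353.3 − 20) / (8353.3 − 2330) = 2330 × 8333.3 / 6023.3 ≈ 3223.6 mm.
Depth of field = Df − Dn = 3223.6 − 1824.3 ≈ 1399.3 mm ≈ 1.40 m.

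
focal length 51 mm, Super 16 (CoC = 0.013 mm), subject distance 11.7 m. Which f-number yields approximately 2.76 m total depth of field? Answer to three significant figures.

Write h = H − f = f²/(N·c). The thin-lens limits are Dn = s·h/(h + (s−f)) and Df = s·h/(h − (s−f)), so DoF = Df − Dn = 2·s·(s−f)·h / (h² − (s−f)²).
That is a quadratic in h: DoF·h² − 2·s·(s−f)·h − DoF·(s−f)² = 0 ⇒ h = (s−f)·(s + √(s² + DoF²)) / DoF = 11649 × (11700 + √(11700² + 2760²)) / 2760 = 11649 × (11700 + 12021.1) / 2760 ≈ 100119 mm.
Then N = f²/(c·h) = 51² / (0.013 × 100119) = 2601 / 1301.5 ≈ 2.00.

f/2.00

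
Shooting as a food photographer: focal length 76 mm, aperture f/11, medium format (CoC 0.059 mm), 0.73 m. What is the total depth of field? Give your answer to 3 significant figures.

108 mm

Hyperfocal distance H = f²/(N·c) + f = 76²/(11 × 0.059) + 76 = 5776/0.649 + 76 ≈ 8975.8 mm ≈ 8.976 m.
Near limit Dn = s·(H − f)/(H + s − 2f) = 730 × (8975.8 − 76) / (8975.8 + 730 − 2 × 76) = 730 × 8899.8 / 9553.8 ≈ 680.03 mm.
Far limit Df = s·(H − f)/(H − s) = 730 × (8975.8 − 76) / (8975.8 − 730) = 730 × 8899.8 / 8245.8 ≈ 787.90 mm.
Depth of field = Df − Dn = 787.90 − 680.03 ≈ 107.87 mm.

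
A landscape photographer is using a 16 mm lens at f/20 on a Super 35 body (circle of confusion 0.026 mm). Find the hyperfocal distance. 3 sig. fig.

Hyperfocal distance H = f²/(N·c) + f = 16²/(20 × 0.026) + 16 = 256/0.52 + 16 ≈ 508.3 mm ≈ 0.508 m.

0.508 m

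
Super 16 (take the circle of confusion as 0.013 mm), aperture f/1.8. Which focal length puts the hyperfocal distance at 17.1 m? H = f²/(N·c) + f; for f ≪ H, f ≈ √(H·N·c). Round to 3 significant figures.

From H = f²/(N·c) + f, with f ≪ H: f ≈ √(H·N·c) = √(17100 × 1.8 × 0.013) = √400.14 ≈ 20.00 mm.
The +f correction barely moves this — solving exactly, f² + N·c·f − N·c·H = 0 ⇒ f = (−N·c + √((N·c)² + 4·N·c·H))/2 = (−0.0234 + √1600.6)/2 ≈ 19.992 mm, so f ≈ 20.0 mm.

20.0 mm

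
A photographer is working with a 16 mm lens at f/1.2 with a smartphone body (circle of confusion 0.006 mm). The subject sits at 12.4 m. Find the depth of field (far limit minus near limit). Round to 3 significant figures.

9.83 m

Hyperfocal distance H = f²/(N·c) + f = 16²/(1.2 × 0.006) + 16 = 256/0.0072 + 16 ≈ 35571.6 mm ≈ 35.57 m.
Near limit Dn = s·(H − f)/(H + s − 2f) = 12400 × (35571.6 − 16) / (35571.6 + 12400 − 2 × 16) = 12400 × 35555.6 / 47939.6 ≈ 9196.8 mm.
Far limit Df = s·(H − f)/(H − s) = 12400 × (35571.6 − 16) / (35571.6 − 12400) = 12400 × 35555.6 / 23171.6 ≈ 19027.2 mm.
Depth of field = Df − Dn = 19027.2 − 9196.8 ≈ 9830.4 mm ≈ 9.83 m.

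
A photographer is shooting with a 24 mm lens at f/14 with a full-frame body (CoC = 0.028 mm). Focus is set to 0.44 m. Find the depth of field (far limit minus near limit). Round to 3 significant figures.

271 mm

Hyperfocal distance H = f²/(N·c) + f = 24²/(14 × 0.028) + 24 = 576/0.392 + 24 ≈ 1493.4 mm ≈ 1.493 m.
Near limit Dn = s·(H − f)/(H + s − 2f) = 440 × (1493.4 − 24) / (1493.4 + 440 − 2 × 24) = 440 × 1469.4 / 1885.4 ≈ 342.92 mm.
Far limit Df = s·(H − f)/(H − s) = 440 × (1493.4 − 24) / (1493.4 − 440) = 440 × 1469.4 / 1053.4 ≈ 613.76 mm.
Depth of field = Df − Dn = 613.76 − 342.92 ≈ 270.84 mm.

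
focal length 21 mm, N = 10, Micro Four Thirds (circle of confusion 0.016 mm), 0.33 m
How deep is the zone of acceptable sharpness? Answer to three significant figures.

74.9 mm

Hyperfocal distance H = f²/(N·c) + f = 21²/(10 × 0.016) + 21 = 441/0.16 + 21 ≈ 2777.2 mm ≈ 2.777 m.
Near limit Dn = s·(H − f)/(H + s − 2f) = 330 × (2777.2 − 21) / (2777.2 + 330 − 2 × 21) = 330 × 2756.2 / 3065.2 ≈ 296.734 mm.
Far limit Df = s·(H − f)/(H − s) = 330 × (2777.2 − 21) / (2777.2 − 330) = 330 × 2756.2 / 2447.2 ≈ 371.667 mm.
Depth of field = Df − Dn = 371.667 − 296.734 ≈ 74.933 mm.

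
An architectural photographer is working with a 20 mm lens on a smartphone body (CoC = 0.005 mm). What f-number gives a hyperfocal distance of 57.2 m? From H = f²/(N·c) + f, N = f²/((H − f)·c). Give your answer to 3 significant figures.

f/1.40

Rearrange H = f²/(N·c) + f for N: N = f² / ((H − f)·c).
N = 20² / ((57200 − 20) × 0.005) = 400 / 285.9 ≈ 1.40.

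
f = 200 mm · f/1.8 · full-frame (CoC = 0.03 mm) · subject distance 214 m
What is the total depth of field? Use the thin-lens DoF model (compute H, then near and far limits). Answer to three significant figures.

135 m

Hyperfocal distance H = f²/(N·c) + f = 200²/(1.8 × 0.03) + 200 = 40000/0.054 + 200 ≈ 740940.7 mm ≈ 740.9 m.
Near limit Dn = s·(H − f)/(H + s − 2f) = 214000 × (740940.7 − 200) / (740940.7 + 214000 − 2 × 200) = 214000 × 740740.7 / 954540.7 ≈ 166068 mm.
Far limit Df = s·(H − f)/(H − s) = 214000 × (740940.7 − 200) / (740940.7 − 214000) = 214000 × 740740.7 / 526940.7 ≈ 300828 mm.
Depth of field = Df − Dn = 300828 − 166068 ≈ 134760 mm ≈ 135 m.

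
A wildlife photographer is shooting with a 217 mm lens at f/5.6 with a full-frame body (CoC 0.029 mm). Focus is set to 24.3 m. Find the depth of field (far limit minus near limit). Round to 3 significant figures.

4.06 m

Hyperfocal distance H = f²/(N·c) + f = 217²/(5.6 × 0.029) + 217 = 47089/0.1624 + 217 ≈ 290173.9 mm ≈ 290.2 m.
Near limit Dn = s·(H − f)/(H + s − 2f) = 24300 × (290173.9 − 217) / (290173.9 + 24300 − 2 × 217) = 24300 × 289956.9 / 314039.9 ≈ 22436.5 mm.
Far limit Df = s·(H − f)/(H − s) = 24300 × (290173.9 − 217) / (290173.9 − 24300) = 24300 × 289956.9 / 265873.9 ≈ 26501.1 mm.
Depth of field = Df − Dn = 26501.1 − 22436.5 ≈ 4064.6 mm ≈ 4.06 m.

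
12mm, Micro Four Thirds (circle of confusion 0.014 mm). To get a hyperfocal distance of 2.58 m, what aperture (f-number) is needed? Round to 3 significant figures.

Rearrange H = f²/(N·c) + f for N: N = f² / ((H − f)·c).
N = 12² / ((2580 − 12) × 0.014) = 144 / 35.95 ≈ 4.01.

f/4.01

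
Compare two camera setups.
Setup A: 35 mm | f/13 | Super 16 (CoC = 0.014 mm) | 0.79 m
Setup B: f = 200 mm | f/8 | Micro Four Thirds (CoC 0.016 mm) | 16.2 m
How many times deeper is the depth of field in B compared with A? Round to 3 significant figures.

Setup A: H = 35²/(13×0.014) + 35 ≈ 6765.8 mm; DoF = Df − Dn = 889.81 − 710.32 ≈ 179.49 mm.
Setup B: H = 200²/(8×0.016) + 200 ≈ 312700.0 mm; DoF = Df − Dn = 17074.2 − 15411.0 ≈ 1663.2 mm.
Ratio = 1663.2 / 179.49 ≈ 9.27.

9.27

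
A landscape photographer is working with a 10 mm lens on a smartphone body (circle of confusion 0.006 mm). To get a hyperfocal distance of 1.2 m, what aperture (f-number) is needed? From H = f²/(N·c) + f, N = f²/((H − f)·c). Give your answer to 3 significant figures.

Rearrange H = f²/(N·c) + f for N: N = f² / ((H − f)·c).
N = 10² / ((1200 − 10) × 0.006) = 100 / 7.140 ≈ 14.

f/14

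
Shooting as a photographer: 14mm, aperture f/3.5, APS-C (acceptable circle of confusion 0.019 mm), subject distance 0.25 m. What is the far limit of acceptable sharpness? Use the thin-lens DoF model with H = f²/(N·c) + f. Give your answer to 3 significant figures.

272 mm

Hyperfocal distance H = f²/(N·c) + f = 14²/(3.5 × 0.019) + 14 = 196/0.0665 + 14 ≈ 2961.4 mm ≈ 2.961 m.
Far limit Df = s·(H − f)/(H − s) = 250 × (2961.4 − 14) / (2961.4 − 250) = 250 × 2947.4 / 2711.4 ≈ 271.76 mm.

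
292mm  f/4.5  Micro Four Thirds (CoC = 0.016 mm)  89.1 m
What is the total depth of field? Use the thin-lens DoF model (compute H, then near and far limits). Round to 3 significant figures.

13.4 m

Hyperfocal distance H = f²/(N·c) + f = 292²/(4.5 × 0.016) + 292 = 85264/0.072 + 292 ≈ 1184514.2 mm ≈ 1185 m.
Near limit Dn = s·(H − f)/(H + s − 2f) = 89100 × (1184514.2 − 292) / (1184514.2 + 89100 − 2 × 292) = 89100 × 1184222.2 / 1273030.2 ≈ 82884 mm.
Far limit Df = s·(H − f)/(H − s) = 89100 × (1184514.2 − 292) / (1184514.2 − 89100) = 89100 × 1184222.2 / 1095414.2 ≈ 96324 mm.
Depth of field = Df − Dn = 96324 − 82884 ≈ 13440 mm ≈ 13.4 m.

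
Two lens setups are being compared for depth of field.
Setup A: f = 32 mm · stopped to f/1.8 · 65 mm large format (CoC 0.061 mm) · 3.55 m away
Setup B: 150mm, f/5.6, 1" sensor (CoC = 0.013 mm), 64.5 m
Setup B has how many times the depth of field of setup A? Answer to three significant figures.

Setup A: H = 32²/(1.8×0.061) + 32 ≈ 9358.0 mm; DoF = Df − Dn = 5700.3 − 2577.7 ≈ 3122.6 mm.
Setup B: H = 150²/(5.6×0.013) + 150 ≈ 309215.9 mm; DoF = Df − Dn = 81461 − 53385 ≈ 28076 mm.
Ratio = 28076 / 3122.6 ≈ 8.99.

8.99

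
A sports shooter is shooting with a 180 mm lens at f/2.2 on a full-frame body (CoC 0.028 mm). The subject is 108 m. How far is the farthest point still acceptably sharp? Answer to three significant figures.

136 m

Hyperfocal distance H = f²/(N·c) + f = 180²/(2.2 × 0.028) + 180 = 32400/0.0616 + 180 ≈ 526154.0 mm ≈ 526.2 m.
Far limit Df = s·(H − f)/(H − s) = 108000 × (526154.0 − 180) / (526154.0 − 108000) = 108000 × 525974.0 / 418154.0 ≈ 135848 mm ≈ 136 m.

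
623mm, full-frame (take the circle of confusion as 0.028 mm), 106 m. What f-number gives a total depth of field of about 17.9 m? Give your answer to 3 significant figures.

f/11

Write h = H − f = f²/(N·c). The thin-lens limits are Dn = s·h/(h + (s−f)) and Df = s·h/(h − (s−f)), so DoF = Df − Dn = 2·s·(s−f)·h / (h² − (s−f)²).
That is a quadratic in h: DoF·h² − 2·s·(s−f)·h − DoF·(s−f)² = 0 ⇒ h = (s−f)·(s + √(s² + DoF²)) / DoF = 105377 × (106000 + √(106000² + 17900²)) / 17900 = 105377 × (106000 + 107501) / 17900 ≈ 1256875 mm.
Then N = f²/(c·h) = 623² / (0.028 × 1256875) = 388129 / 35193 ≈ 11.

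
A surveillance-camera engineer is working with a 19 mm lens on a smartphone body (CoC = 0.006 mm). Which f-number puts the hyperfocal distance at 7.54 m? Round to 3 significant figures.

Rearrange H = f²/(N·c) + f for N: N = f² / ((H − f)·c).
N = 19² / ((7540 − 19) × 0.006) = 361 / 45.13 ≈ 8.

f/8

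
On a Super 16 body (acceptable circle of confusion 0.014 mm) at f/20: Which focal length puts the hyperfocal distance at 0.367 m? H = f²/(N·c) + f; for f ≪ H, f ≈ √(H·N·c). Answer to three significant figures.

From H = f²/(N·c) + f, with f ≪ H: f ≈ √(H·N·c) = √(367 × 20 × 0.014) = √102.76 ≈ 10.14 mm.
Exact: f² + N·c·f − N·c·H = 0 ⇒ f = (−N·c + √((N·c)² + 4·N·c·H))/2 = (−0.28 + √411.12)/2 ≈ 9.9980 mm ≈ 10.0 mm.

10.0 mm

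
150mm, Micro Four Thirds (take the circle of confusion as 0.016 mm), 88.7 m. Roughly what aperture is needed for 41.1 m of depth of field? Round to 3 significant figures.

f/3.50

Write h = H − f = f²/(N·c). The thin-lens limits are Dn = s·h/(h + (s−f)) and Df = s·h/(h − (s−f)), so DoF = Df − Dn = 2·s·(s−f)·h / (h² − (s−f)²).
That is a quadratic in h: DoF·h² − 2·s·(s−f)·h − DoF·(s−f)² = 0 ⇒ h = (s−f)·(s + √(s² + DoF²)) / DoF = 88550 × (88700 + √(88700² + 41100²)) / 41100 = 88550 × (88700 + 97759.4) / 41100 ≈ 401727 mm.
Then N = f²/(c·h) = 150² / (0.016 × 401727) = 22500 / 6427.6 ≈ 3.50.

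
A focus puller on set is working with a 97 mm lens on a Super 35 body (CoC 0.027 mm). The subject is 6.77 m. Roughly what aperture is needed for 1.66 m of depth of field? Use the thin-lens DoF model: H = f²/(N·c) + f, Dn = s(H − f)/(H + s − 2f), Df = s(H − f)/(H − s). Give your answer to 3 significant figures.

Write h = H − f = f²/(N·c). The thin-lens limits are Dn = s·h/(h + (s−f)) and Df = s·h/(h − (s−f)), so DoF = Df − Dn = 2·s·(s−f)·h / (h² − (s−f)²).
That is a quadratic in h: DoF·h² − 2·s·(s−f)·h − DoF·(s−f)² = 0 ⇒ h = (s−f)·(s + √(s² + DoF²)) / DoF = 6673 × (6770 + √(6770² + 1660²)) / 1660 = 6673 × (6770 + 6970.55) / 1660 ≈ 55235 mm.
Then N = f²/(c·h) = 97² / (0.027 × 55235) = 9409 / 1491.4 ≈ 6.31.

f/6.31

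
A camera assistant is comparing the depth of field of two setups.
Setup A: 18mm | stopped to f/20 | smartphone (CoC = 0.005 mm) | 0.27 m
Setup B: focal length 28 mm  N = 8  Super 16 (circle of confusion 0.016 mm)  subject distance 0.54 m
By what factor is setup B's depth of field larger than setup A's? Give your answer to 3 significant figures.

2.15

Setup A: H = 18²/(20×0.005) + 18 ≈ 3258.0 mm; DoF = Df − Dn = 292.771 − 250.515 ≈ 42.256 mm.
Setup B: H = 28²/(8×0.016) + 28 ≈ 6153.0 mm; DoF = Df − Dn = 589.257 − 498.343 ≈ 90.914 mm.
Ratio = 90.914 / 42.256 ≈ 2.15.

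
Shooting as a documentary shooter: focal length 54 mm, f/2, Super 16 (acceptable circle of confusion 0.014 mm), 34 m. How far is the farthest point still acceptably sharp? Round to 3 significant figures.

50.4 m

Hyperfocal distance H = f²/(N·c) + f = 54²/(2 × 0.014) + 54 = 2916/0.028 + 54 ≈ 104196.9 mm ≈ 104.2 m.
Far limit Df = s·(H − f)/(H − s) = 34000 × (104196.9 − 54) / (104196.9 − 34000) = 34000 × 104142.9 / 70196.9 ≈ 50442 mm ≈ 50.4 m.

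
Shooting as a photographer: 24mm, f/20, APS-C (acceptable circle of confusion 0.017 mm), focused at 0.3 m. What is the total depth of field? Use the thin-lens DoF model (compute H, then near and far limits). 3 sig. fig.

100 mm

Hyperfocal distance H = f²/(N·c) + f = 24²/(20 × 0.017) + 24 = 576/0.34 + 24 ≈ 1718.1 mm ≈ 1.718 m.
Near limit Dn = s·(H − f)/(H + s − 2f) = 300 × (1718.1 − 24) / (1718.1 + 300 − 2 × 24) = 300 × 1694.1 / 1970.1 ≈ 257.97 mm.
Far limit Df = s·(H − f)/(H − s) = 300 × (1718.1 − 24) / (1718.1 − 300) = 300 × 1694.1 / 1418.1 ≈ 358.39 mm.
Depth of field = Df − Dn = 358.39 − 257.97 ≈ 100.42 mm.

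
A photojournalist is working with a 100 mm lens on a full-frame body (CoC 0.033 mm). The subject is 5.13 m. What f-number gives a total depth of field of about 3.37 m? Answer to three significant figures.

Write h = H − f = f²/(N·c). The thin-lens limits are Dn = s·h/(h + (s−f)) and Df = s·h/(h − (s−f)), so DoF = Df − Dn = 2·s·(s−f)·h / (h² − (s−f)²).
That is a quadratic in h: DoF·h² − 2·s·(s−f)·h − DoF·(s−f)² = 0 ⇒ h = (s−f)·(s + √(s² + DoF²)) / DoF = 5030 × (5130 + √(5130² + 3370²)) / 3370 = 5030 × (5130 + 6137.90) / 3370 ≈ 16818 mm.
Then N = f²/(c·h) = 100² / (0.033 × 16818) = 10000 / 555.00 ≈ 18.

f/18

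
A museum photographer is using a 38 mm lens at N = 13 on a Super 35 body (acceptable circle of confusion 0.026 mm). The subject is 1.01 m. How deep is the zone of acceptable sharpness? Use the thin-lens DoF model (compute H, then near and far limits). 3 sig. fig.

485 mm

Hyperfocal distance H = f²/(N·c) + f = 38²/(13 × 0.026) + 38 = 1444/0.338 + 38 ≈ 4310.2 mm ≈ 4.310 m.
Near limit Dn = s·(H − f)/(H + s − 2f) = 1010 × (4310.2 − 38) / (4310.2 + 1010 − 2 × 38) = 1010 × 4272.2 / 5244.2 ≈ 822.80 mm.
Far limit Df = s·(H − f)/(H − s) = 1010 × (4310.2 − 38) / (4310.2 − 1010) = 1010 × 4272.2 / 3300.2 ≈ 1307.47 mm.
Depth of field = Df − Dn = 1307.47 − 822.80 ≈ 484.67 mm.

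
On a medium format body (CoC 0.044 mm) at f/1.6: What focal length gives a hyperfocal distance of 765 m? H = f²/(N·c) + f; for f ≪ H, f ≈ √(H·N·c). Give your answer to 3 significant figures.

From H = f²/(N·c) + f, with f ≪ H: f ≈ √(H·N·c) = √(765000 × 1.6 × 0.044) = √53856 ≈ 232.1 mm.
The +f correction barely moves this — solving exactly, f² + N·c·f − N·c·H = 0 ⇒ f = (−N·c + √((N·c)² + 4·N·c·H))/2 = (−0.0704 + √215424)/2 ≈ 232.03 mm, so f ≈ 232 mm.

232 mm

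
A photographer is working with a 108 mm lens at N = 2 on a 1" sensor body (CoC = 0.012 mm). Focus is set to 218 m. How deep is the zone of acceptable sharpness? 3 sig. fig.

Hyperfocal distance H = f²/(N·c) + f = 108²/(2 × 0.012) + 108 = 11664/0.024 + 108 ≈ 486108.0 mm ≈ 486.1 m.
Near limit Dn = s·(H − f)/(H + s − 2f) = 218000 × (486108.0 − 108) / (486108.0 + 218000 − 2 × 108) = 218000 × 486000.0 / 703892.0 ≈ 150517 mm.
Far limit Df = s·(H − f)/(H − s) = 218000 × (486108.0 − 108) / (486108.0 − 218000) = 218000 × 486000.0 / 268108.0 ≈ 395169 mm.
Depth of field = Df − Dn = 395169 − 150517 ≈ 244652 mm ≈ 245 m.

245 m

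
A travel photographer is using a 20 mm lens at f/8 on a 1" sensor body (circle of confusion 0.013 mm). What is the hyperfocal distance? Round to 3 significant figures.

3.87 m

Hyperfocal distance H = f²/(N·c) + f = 20²/(8 × 0.013) + 20 = 400/0.104 + 20 ≈ 3866.2 mm ≈ 3.87 m.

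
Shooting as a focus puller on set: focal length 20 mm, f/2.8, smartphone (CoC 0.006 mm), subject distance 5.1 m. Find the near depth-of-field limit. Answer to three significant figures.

4.20 m

Hyperfocal distance H = f²/(N·c) + f = 20²/(2.8 × 0.006) + 20 = 400/0.0168 + 20 ≈ 23829.5 mm ≈ 23.83 m.
Near limit Dn = s·(H − f)/(H + s − 2f) = 5100 × (23829.5 − 20) / (23829.5 + 5100 − 2 × 20) = 5100 × 23809.5 / 28889.5 ≈ 4203.2 mm ≈ 4.20 m.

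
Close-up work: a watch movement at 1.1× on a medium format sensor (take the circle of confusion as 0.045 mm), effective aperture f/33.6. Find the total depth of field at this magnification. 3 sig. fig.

At magnification m, DoF ≈ 2·N_eff·c/m² = 2 × 33.6 × 0.045 / 1.1² = 3.024 / 1.21 ≈ 2.5 mm.

2.50 mm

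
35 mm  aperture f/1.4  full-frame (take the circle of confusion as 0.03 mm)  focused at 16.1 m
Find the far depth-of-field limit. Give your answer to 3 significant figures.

Hyperfocal distance H = f²/(N·c) + f = 35²/(1.4 × 0.03) + 35 = 1225/0.042 + 35 ≈ 29201.7 mm ≈ 29.20 m.
Far limit Df = s·(H − f)/(H − s) = 16100 × (29201.7 − 35) / (29201.7 − 16100) = 16100 × 29166.7 / 13101.7 ≈ 35841 mm ≈ 35.8 m.

35.8 m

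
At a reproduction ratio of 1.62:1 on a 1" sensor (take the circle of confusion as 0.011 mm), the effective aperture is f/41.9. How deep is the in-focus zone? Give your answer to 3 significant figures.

At magnification m, DoF ≈ 2·N_eff·c/m² = 2 × 41.9 × 0.011 / 1.62² = 0.9218 / 2.624 ≈ 0.351 mm.

0.351 mm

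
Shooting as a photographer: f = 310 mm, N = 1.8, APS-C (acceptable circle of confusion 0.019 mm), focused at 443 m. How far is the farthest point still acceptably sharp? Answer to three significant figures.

526 m

Hyperfocal distance H = f²/(N·c) + f = 310²/(1.8 × 0.019) + 310 = 96100/0.0342 + 310 ≈ 2810251.5 mm ≈ 2810 m.
Far limit Df = s·(H − f)/(H − s) = 443000 × (2810251.5 − 310) / (2810251.5 − 443000) = 443000 × 2809941.5 / 2367251.5 ≈ 525844 mm ≈ 526 m.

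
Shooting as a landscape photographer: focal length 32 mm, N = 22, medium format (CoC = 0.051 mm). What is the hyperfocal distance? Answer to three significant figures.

0.945 m

Hyperfocal distance H = f²/(N·c) + f = 32²/(22 × 0.051) + 32 = 1024/1.122 + 32 ≈ 944.7 mm ≈ 0.945 m.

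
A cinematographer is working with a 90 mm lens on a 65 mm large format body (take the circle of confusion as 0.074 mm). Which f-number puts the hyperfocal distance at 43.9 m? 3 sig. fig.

Rearrange H = f²/(N·c) + f for N: N = f² / ((H − f)·c).
N = 90² / ((43900 − 90) × 0.074) = 8100 / 3242 ≈ 2.50.

f/2.50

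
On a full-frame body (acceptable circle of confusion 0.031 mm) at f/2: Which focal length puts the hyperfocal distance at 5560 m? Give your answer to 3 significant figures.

From H = f²/(N·c) + f, with f ≪ H: f ≈ √(H·N·c) = √(5560000 × 2 × 0.031) = √344720 ≈ 587.1 mm.
The +f correction barely moves this — solving exactly, f² + N·c·f − N·c·H = 0 ⇒ f = (−N·c + √((N·c)² + 4·N·c·H))/2 = (−0.062 + √1378880)/2 ≈ 587.10 mm, so f ≈ 587 mm.

587 mm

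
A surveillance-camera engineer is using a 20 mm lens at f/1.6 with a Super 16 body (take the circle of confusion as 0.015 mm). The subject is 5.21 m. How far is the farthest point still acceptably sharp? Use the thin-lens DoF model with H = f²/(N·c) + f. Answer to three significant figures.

7.57 m

Hyperfocal distance H = f²/(N·c) + f = 20²/(1.6 × 0.015) + 20 = 400/0.024 + 20 ≈ 16686.7 mm ≈ 16.69 m.
Far limit Df = s·(H − f)/(H − s) = 5210 × (16686.7 − 20) / (16686.7 − 5210) = 5210 × 16666.7 / 11476.7 ≈ 7566.1 mm ≈ 7.57 m.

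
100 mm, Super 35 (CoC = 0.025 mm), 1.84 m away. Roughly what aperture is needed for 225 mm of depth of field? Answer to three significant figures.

Write h = H − f = f²/(N·c). The thin-lens limits are Dn = s·h/(h + (s−f)) and Df = s·h/(h − (s−f)), so DoF = Df − Dn = 2·s·(s−f)·h / (h² − (s−f)²).
That is a quadratic in h: DoF·h² − 2·s·(s−f)·h − DoF·(s−f)² = 0 ⇒ h = (s−f)·(s + √(s² + DoF²)) / DoF = 1740 × (1840 + √(1840² + 225²)) / 225 = 1740 × (1840 + 1853.71) / 225 ≈ 28565 mm.
Then N = f²/(c·h) = 100² / (0.025 × 28565) = 10000 / 714.12 ≈ 14.

f/14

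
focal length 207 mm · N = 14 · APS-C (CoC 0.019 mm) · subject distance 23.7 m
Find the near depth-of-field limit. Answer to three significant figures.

Hyperfocal distance H = f²/(N·c) + f = 207²/(14 × 0.019) + 207 = 42849/0.266 + 207 ≈ 161293.5 mm ≈ 161.3 m.
Near limit Dn = s·(H − f)/(H + s − 2f) = 23700 × (161293.5 − 207) / (161293.5 + 23700 − 2 × 207) = 23700 × 161086.5 / 184579.5 ≈ 20683 mm ≈ 20.7 m.

20.7 m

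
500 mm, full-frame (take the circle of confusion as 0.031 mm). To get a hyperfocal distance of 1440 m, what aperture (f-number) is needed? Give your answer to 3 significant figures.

Rearrange H = f²/(N·c) + f for N: N = f² / ((H − f)·c).
N = 500² / ((1440000 − 500) × 0.031) = 250000 / 44624 ≈ 5.60.

f/5.60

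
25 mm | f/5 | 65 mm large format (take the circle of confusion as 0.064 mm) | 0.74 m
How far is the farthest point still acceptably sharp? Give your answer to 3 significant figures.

Hyperfocal distance H = f²/(N·c) + f = 25²/(5 × 0.064) + 25 = 625/0.32 + 25 ≈ 1978.1 mm ≈ 1.978 m.
Far limit Df = s·(H − f)/(H − s) = 740 × (1978.1 − 25) / (1978.1 − 740) = 740 × 1953.1 / 1238.1 ≈ 1167.3 mm ≈ 1.17 m.

1.17 m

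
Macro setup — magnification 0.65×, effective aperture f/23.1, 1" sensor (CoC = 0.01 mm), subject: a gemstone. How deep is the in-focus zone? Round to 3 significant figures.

At magnification m, DoF ≈ 2·N_eff·c/m² = 2 × 23.1 × 0.01 / 0.65² = 0.462 / 0.4225 ≈ 1.09 mm.

1.09 mm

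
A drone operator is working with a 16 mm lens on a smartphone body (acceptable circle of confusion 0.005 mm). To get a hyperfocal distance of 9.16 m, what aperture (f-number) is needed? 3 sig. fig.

f/5.60

Rearrange H = f²/(N·c) + f for N: N = f² / ((H − f)·c).
N = 16² / ((9160 − 16) × 0.005) = 256 / 45.72 ≈ 5.60.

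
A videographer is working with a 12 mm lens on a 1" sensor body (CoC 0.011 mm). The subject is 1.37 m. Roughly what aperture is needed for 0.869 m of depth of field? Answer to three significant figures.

f/2.80

Write h = H − f = f²/(N·c). The thin-lens limits are Dn = s·h/(h + (s−f)) and Df = s·h/(h − (s−f)), so DoF = Df − Dn = 2·s·(s−f)·h / (h² − (s−f)²).
That is a quadratic in h: DoF·h² − 2·s·(s−f)·h − DoF·(s−f)² = 0 ⇒ h = (s−f)·(s + √(s² + DoF²)) / DoF = 1358 × (1370 + √(1370² + 869²)) / 869 = 1358 × (1370 + 1622.36) / 869 ≈ 4676.2 mm.
Then N = f²/(c·h) = 12² / (0.011 × 4676.2) = 144 / 51.438 ≈ 2.80.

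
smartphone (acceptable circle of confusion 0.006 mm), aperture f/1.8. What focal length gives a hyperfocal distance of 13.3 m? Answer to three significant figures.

From H = f²/(N·c) + f, with f ≪ H: f ≈ √(H·N·c) = √(13300 × 1.8 × 0.006) = √143.64 ≈ 11.98 mm.
The +f correction barely moves this — solving exactly, f² + N·c·f − N·c·H = 0 ⇒ f = (−N·c + √((N·c)² + 4·N·c·H))/2 = (−0.0108 + √574.56)/2 ≈ 11.980 mm, so f ≈ 12.0 mm.

12.0 mm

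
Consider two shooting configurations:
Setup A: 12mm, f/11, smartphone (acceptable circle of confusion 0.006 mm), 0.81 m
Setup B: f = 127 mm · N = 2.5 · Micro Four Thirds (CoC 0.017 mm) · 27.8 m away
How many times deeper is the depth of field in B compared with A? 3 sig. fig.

Setup A: H = 12²/(11×0.006) + 12 ≈ 2193.8 mm; DoF = Df − Dn = 1277.10 − 593.08 ≈ 684.02 mm.
Setup B: H = 127²/(2.5×0.017) + 127 ≈ 379632.9 mm; DoF = Df − Dn = 29986.6 − 25910.6 ≈ 4076.0 mm.
Ratio = 4076.0 / 684.02 ≈ 5.96.

5.96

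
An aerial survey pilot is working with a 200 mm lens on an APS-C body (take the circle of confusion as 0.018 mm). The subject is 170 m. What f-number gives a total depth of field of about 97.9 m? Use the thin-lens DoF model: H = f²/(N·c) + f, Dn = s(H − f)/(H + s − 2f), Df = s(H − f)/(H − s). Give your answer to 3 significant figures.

Write h = H − f = f²/(N·c). The thin-lens limits are Dn = s·h/(h + (s−f)) and Df = s·h/(h − (s−f)), so DoF = Df − Dn = 2·s·(s−f)·h / (h² − (s−f)²).
That is a quadratic in h: DoF·h² − 2·s·(s−f)·h − DoF·(s−f)² = 0 ⇒ h = (s−f)·(s + √(s² + DoF²)) / DoF = 169800 × (170000 + √(170000² + 97900²)) / 97900 = 169800 × (170000 + 196174) / 97900 ≈ 635101 mm.
Then N = f²/(c·h) = 200² / (0.018 × 635101) = 40000 / 11432 ≈ 3.50.

f/3.50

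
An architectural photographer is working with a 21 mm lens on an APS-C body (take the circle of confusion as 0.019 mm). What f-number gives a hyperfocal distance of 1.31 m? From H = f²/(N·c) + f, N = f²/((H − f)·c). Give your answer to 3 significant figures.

Rearrange H = f²/(N·c) + f for N: N = f² / ((H − f)·c).
N = 21² / ((1310 − 21) × 0.019) = 441 / 24.49 ≈ 18.

f/18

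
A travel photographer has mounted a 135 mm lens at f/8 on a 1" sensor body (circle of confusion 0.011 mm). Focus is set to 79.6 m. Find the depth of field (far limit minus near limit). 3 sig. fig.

71.6 m

Hyperfocal distance H = f²/(N·c) + f = 135²/(8 × 0.011) + 135 = 18225/0.088 + 135 ≈ 207237.3 mm ≈ 207.2 m.
Near limit Dn = s·(H − f)/(H + s − 2f) = 79600 × (207237.3 − 135) / (207237.3 + 79600 − 2 × 135) = 79600 × 207102.3 / 286567.3 ≈ 57527 mm.
Far limit Df = s·(H − f)/(H − s) = 79600 × (207237.3 − 135) / (207237.3 − 79600) = 79600 × 207102.3 / 127637.3 ≈ 129158 mm.
Depth of field = Df − Dn = 129158 − 57527 ≈ 71631 mm ≈ 71.6 m.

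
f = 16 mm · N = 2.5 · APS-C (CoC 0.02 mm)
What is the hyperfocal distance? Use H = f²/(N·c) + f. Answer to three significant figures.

Hyperfocal distance H = f²/(N·c) + f = 16²/(2.5 × 0.02) + 16 = 256/0.05 + 16 ≈ 5136.0 mm ≈ 5.14 m.

5.14 m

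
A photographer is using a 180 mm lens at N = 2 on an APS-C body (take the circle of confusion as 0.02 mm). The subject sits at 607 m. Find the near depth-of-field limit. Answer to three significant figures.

Hyperfocal distance H = f²/(N·c) + f = 180²/(2 × 0.02) + 180 = 32400/0.04 + 180 ≈ 810180.0 mm ≈ 810.2 m.
Near limit Dn = s·(H − f)/(H + s − 2f) = 607000 × (810180.0 − 180) / (810180.0 + 607000 − 2 × 180) = 607000 × 810000.0 / 1416820.0 ≈ 347024 mm ≈ 347 m.

347 m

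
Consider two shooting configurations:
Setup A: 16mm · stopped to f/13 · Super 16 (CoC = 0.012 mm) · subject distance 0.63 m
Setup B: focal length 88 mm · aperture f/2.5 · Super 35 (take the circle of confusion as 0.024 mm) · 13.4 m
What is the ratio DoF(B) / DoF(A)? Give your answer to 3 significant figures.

Setup A: H = 16²/(13×0.012) + 16 ≈ 1657.0 mm; DoF = Df − Dn = 1006.64 − 458.46 ≈ 548.18 mm.
Setup B: H = 88²/(2.5×0.024) + 88 ≈ 129154.7 mm; DoF = Df − Dn = 14941.0 − 12147.1 ≈ 2793.9 mm.
Ratio = 2793.9 / 548.18 ≈ 5.10.

5.10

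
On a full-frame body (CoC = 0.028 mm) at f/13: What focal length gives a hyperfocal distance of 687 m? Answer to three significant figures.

From H = f²/(N·c) + f, with f ≪ H: f ≈ √(H·N·c) = √(687000 × 13 × 0.028) = √250068 ≈ 500.1 mm.
The +f correction barely moves this — solving exactly, f² + N·c·f − N·c·H = 0 ⇒ f = (−N·c + √((N·c)² + 4·N·c·H))/2 = (−0.364 + √1000272)/2 ≈ 499.89 mm, so f ≈ 500 mm.

500 mm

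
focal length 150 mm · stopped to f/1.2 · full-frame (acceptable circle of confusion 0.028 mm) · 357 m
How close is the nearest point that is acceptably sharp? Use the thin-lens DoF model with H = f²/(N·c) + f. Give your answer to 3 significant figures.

Hyperfocal distance H = f²/(N·c) + f = 150²/(1.2 × 0.028) + 150 = 22500/0.0336 + 150 ≈ 669792.9 mm ≈ 669.8 m.
Near limit Dn = s·(H − f)/(H + s − 2f) = 357000 × (669792.9 − 150) / (669792.9 + 357000 − 2 × 150) = 357000 × 669642.9 / 1026492.9 ≈ 232893 mm ≈ 233 m.

233 m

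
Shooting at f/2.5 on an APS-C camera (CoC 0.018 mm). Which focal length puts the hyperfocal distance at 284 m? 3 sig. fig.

113 mm

From H = f²/(N·c) + f, with f ≪ H: f ≈ √(H·N·c) = √(284000 × 2.5 × 0.018) = √12780 ≈ 113.0 mm.
The +f correction barely moves this — solving exactly, f² + N·c·f − N·c·H = 0 ⇒ f = (−N·c + √((N·c)² + 4·N·c·H))/2 = (−0.045 + √51120)/2 ≈ 113.03 mm, so f ≈ 113 mm.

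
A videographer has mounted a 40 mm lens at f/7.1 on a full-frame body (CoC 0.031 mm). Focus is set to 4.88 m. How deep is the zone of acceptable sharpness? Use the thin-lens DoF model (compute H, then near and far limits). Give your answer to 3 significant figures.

11.7 m

Hyperfocal distance H = f²/(N·c) + f = 40²/(7.1 × 0.031) + 40 = 1600/0.2201 + 40 ≈ 7309.4 mm ≈ 7.309 m.
Near limit Dn = s·(H − f)/(H + s − 2f) = 4880 × (7309.4 − 40) / (7309.4 + 4880 − 2 × 40) = 4880 × 7269.4 / 12109.4 ≈ 2930 mm.
Far limit Df = s·(H − f)/(H − s) = 4880 × (7309.4 − 40) / (7309.4 − 4880) = 4880 × 7269.4 / 2429.4 ≈ 14602 mm.
Depth of field = Df − Dn = 14602 − 2930 ≈ 11672 mm ≈ 11.7 m.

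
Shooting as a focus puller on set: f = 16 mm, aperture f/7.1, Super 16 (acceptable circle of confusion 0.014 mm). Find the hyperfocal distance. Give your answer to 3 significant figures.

Hyperfocal distance H = f²/(N·c) + f = 16²/(7.1 × 0.014) + 16 = 256/0.0994 + 16 ≈ 2591.5 mm ≈ 2.59 m.

2.59 m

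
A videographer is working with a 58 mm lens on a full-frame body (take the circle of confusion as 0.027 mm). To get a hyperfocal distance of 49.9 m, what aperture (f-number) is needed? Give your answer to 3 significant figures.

Rearrange H = f²/(N·c) + f for N: N = f² / ((H − f)·c).
N = 58² / ((49900 − 58) × 0.027) = 3364 / 1346 ≈ 2.50.

f/2.50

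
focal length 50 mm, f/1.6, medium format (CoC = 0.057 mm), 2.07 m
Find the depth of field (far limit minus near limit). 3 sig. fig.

307 mm

Hyperfocal distance H = f²/(N·c) + f = 50²/(1.6 × 0.057) + 50 = 2500/0.0912 + 50 ≈ 27462.3 mm ≈ 27.46 m.
Near limit Dn = s·(H − f)/(H + s − 2f) = 2070 × (27462.3 − 50) / (27462.3 + 2070 − 2 × 50) = 2070 × 27412.3 / 29432.3 ≈ 1927.93 mm.
Far limit Df = s·(H − f)/(H − s) = 2070 × (27462.3 − 50) / (27462.3 − 2070) = 2070 × 27412.3 / 25392.3 ≈ 2234.67 mm.
Depth of field = Df − Dn = 2234.67 − 1927.93 ≈ 306.74 mm.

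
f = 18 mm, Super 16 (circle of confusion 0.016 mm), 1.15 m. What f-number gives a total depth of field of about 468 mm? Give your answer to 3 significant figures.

Write h = H − f = f²/(N·c). The thin-lens limits are Dn = s·h/(h + (s−f)) and Df = s·h/(h − (s−f)), so DoF = Df − Dn = 2·s·(s−f)·h / (h² − (s−f)²).
That is a quadratic in h: DoF·h² − 2·s·(s−f)·h − DoF·(s−f)² = 0 ⇒ h = (s−f)·(s + √(s² + DoF²)) / DoF = 1132 × (1150 + √(1150² + 468²)) / 468 = 1132 × (1150 + 1241.58) / 468 ≈ 5784.8 mm.
Then N = f²/(c·h) = 18² / (0.016 × 5784.8) = 324 / 92.556 ≈ 3.50.

f/3.50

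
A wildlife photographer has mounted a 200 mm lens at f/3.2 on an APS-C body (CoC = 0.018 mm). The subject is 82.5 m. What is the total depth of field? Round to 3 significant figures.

19.8 m

Hyperfocal distance H = f²/(N·c) + f = 200²/(3.2 × 0.018) + 200 = 40000/0.0576 + 200 ≈ 694644.4 mm ≈ 694.6 m.
Near limit Dn = s·(H − f)/(H + s − 2f) = 82500 × (694644.4 − 200) / (694644.4 + 82500 − 2 × 200) = 82500 × 694444.4 / 776744.4 ≈ 73759 mm.
Far limit Df = s·(H − f)/(H − s) = 82500 × (694644.4 − 200) / (694644.4 − 82500) = 82500 × 694444.4 / 612144.4 ≈ 93592 mm.
Depth of field = Df − Dn = 93592 − 73759 ≈ 19833 mm ≈ 19.8 m.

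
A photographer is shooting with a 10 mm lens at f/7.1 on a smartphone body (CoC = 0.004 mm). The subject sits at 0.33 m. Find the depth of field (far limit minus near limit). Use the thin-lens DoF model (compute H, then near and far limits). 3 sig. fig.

Hyperfocal distance H = f²/(N·c) + f = 10²/(7.1 × 0.004) + 10 = 100/0.0284 + 10 ≈ 3531.1 mm ≈ 3.531 m.
Near limit Dn = s·(H − f)/(H + s − 2f) = 330 × (3531.1 − 10) / (3531.1 + 330 − 2 × 10) = 330 × 3521.1 / 3841.1 ≈ 302.508 mm.
Far limit Df = s·(H − f)/(H − s) = 330 × (3531.1 − 10) / (3531.1 − 330) = 330 × 3521.1 / 3201.1 ≈ 362.988 mm.
Depth of field = Df − Dn = 362.988 − 302.508 ≈ 60.480 mm.

60.5 mm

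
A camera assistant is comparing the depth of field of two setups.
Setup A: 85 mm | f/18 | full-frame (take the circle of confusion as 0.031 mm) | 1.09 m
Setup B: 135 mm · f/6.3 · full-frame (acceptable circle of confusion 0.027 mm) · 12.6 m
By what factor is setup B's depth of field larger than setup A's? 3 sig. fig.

17.5

Setup A: H = 85²/(18×0.031) + 85 ≈ 13033.0 mm; DoF = Df − Dn = 1181.72 − 1011.49 ≈ 170.23 mm.
Setup B: H = 135²/(6.3×0.027) + 135 ≈ 107277.9 mm; DoF = Df − Dn = 14258.9 − 11286.9 ≈ 2972.0 mm.
Ratio = 2972.0 / 170.23 ≈ 17.5.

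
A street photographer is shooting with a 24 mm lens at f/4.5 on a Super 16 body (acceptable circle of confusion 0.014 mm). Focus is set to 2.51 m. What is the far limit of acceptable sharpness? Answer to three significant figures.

Hyperfocal distance H = f²/(N·c) + f = 24²/(4.5 × 0.014) + 24 = 576/0.063 + 24 ≈ 9166.9 mm ≈ 9.167 m.
Far limit Df = s·(H − f)/(H − s) = 2510 × (9166.9 − 24) / (9166.9 − 2510) = 2510 × 9142.9 / 6656.9 ≈ 3447.4 mm ≈ 3.45 m.

3.45 m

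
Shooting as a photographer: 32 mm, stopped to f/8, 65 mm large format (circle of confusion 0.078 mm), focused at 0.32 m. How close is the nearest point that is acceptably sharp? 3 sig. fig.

272 mm

Hyperfocal distance H = f²/(N·c) + f = 32²/(8 × 0.078) + 32 = 1024/0.624 + 32 ≈ 1673.0 mm ≈ 1.673 m.
Near limit Dn = s·(H − f)/(H + s − 2f) = 320 × (1673.0 − 32) / (1673.0 + 320 − 2 × 32) = 320 × 1641.0 / 1929.0 ≈ 272.22 mm.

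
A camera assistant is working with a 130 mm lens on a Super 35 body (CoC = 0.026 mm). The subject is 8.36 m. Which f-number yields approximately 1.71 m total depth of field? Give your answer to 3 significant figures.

Write h = H − f = f²/(N·c). The thin-lens limits are Dn = s·h/(h + (s−f)) and Df = s·h/(h − (s−f)), so DoF = Df − Dn = 2·s·(s−f)·h / (h² − (s−f)²).
That is a quadratic in h: DoF·h² − 2·s·(s−f)·h − DoF·(s−f)² = 0 ⇒ h = (s−f)·(s + √(s² + DoF²)) / DoF = 8230 × (8360 + √(8360² + 1710²)) / 1710 = 8230 × (8360 + 8533.09) / 1710 ≈ 81304 mm.
Then N = f²/(c·h) = 130² / (0.026 × 81304) = 16900 / 2113.9 ≈ 7.99.

f/7.99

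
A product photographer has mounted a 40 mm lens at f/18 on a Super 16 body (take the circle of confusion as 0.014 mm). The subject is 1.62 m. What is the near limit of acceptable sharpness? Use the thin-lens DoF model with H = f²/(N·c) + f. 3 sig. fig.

1.30 m

Hyperfocal distance H = f²/(N·c) + f = 40²/(18 × 0.014) + 40 = 1600/0.252 + 40 ≈ 6389.2 mm ≈ 6.389 m.
Near limit Dn = s·(H − f)/(H + s − 2f) = 1620 × (6389.2 − 40) / (6389.2 + 1620 − 2 × 40) = 1620 × 6349.2 / 7929.2 ≈ 1297.2 mm ≈ 1.30 m.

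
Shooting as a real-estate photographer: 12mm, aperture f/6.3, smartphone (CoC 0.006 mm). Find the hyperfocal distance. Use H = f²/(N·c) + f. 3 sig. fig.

Hyperfocal distance H = f²/(N·c) + f = 12²/(6.3 × 0.006) + 12 = 144/0.0378 + 12 ≈ 3821.5 mm ≈ 3.82 m.

3.82 m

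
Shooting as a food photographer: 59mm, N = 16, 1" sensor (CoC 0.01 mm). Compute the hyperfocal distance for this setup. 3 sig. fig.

21.8 m

Hyperfocal distance H = f²/(N·c) + f = 59²/(16 × 0.01) + 59 = 3481/0.16 + 59 ≈ 21815.2 mm ≈ 21.8 m.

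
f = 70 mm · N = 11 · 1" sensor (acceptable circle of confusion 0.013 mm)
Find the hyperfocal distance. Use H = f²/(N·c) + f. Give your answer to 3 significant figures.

Hyperfocal distance H = f²/(N·c) + f = 70²/(11 × 0.013) + 70 = 4900/0.143 + 70 ≈ 34335.7 mm ≈ 34.3 m.

34.3 m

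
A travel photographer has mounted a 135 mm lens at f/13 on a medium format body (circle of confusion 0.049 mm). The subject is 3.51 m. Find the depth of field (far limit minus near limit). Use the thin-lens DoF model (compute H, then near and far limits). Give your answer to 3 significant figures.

0.840 m

Hyperfocal distance H = f²/(N·c) + f = 135²/(13 × 0.049) + 135 = 18225/0.637 + 135 ≈ 28745.7 mm ≈ 28.75 m.
Near limit Dn = s·(H − f)/(H + s − 2f) = 3510 × (28745.7 − 135) / (28745.7 + 3510 − 2 × 135) = 3510 × 28610.7 / 31985.7 ≈ 3139.64 mm.
Far limit Df = s·(H − f)/(H − s) = 3510 × (28745.7 − 135) / (28745.7 − 3510) = 3510 × 28610.7 / 25235.7 ≈ 3979.42 mm.
Depth of field = Df − Dn = 3979.42 − 3139.64 ≈ 839.78 mm ≈ 0.840 m.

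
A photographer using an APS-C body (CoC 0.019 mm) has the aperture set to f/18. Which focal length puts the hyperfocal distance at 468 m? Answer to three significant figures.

400 mm

From H = f²/(N·c) + f, with f ≪ H: f ≈ √(H·N·c) = √(468000 × 18 × 0.019) = √160056 ≈ 400.1 mm.
The +f correction barely moves this — solving exactly, f² + N·c·f − N·c·H = 0 ⇒ f = (−N·c + √((N·c)² + 4·N·c·H))/2 = (−0.342 + √640224)/2 ≈ 399.90 mm, so f ≈ 400 mm.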